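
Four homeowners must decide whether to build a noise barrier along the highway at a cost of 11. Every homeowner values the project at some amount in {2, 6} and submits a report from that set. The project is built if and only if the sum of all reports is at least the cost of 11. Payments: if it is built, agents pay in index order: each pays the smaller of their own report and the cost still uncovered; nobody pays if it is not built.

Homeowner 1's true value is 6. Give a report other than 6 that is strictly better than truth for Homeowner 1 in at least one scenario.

2

Suppose Homeowner 2 reports 2, Homeowner 3 reports 2 and Homeowner 4 reports 6.
Report 6: project built, pays 6, utility 6 - 6 = 0.
Report 2: project built, pays 2, utility 6 - 2 = 4.
So reporting 2 beats truth here (4 > 0).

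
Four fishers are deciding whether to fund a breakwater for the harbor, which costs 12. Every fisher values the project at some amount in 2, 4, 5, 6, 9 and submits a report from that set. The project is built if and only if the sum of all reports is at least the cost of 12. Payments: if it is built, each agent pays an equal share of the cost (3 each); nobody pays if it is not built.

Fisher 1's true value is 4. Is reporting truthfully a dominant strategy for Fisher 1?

Consider the case where Fisher 2 reports 2, Fisher 3 reports 2 and Fisher 4 reports 2.
Truthful report 4: project not built, utility 0.
Report 6 instead: project built, pays 3, utility 4 - 3 = 1.
Since 1 > 0, reporting 6 is strictly better here, so truthful reporting is not dominant.

No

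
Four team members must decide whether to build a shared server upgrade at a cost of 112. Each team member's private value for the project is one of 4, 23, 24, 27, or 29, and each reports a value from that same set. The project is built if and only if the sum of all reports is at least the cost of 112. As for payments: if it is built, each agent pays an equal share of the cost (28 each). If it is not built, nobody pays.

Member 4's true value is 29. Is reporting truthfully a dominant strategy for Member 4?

Yes

Check each profile of the others' reports and compare truth against every alternative report.
Others report (27, 27, 29): truth gives 1, best alternative gives 0.
Others report (27, 29, 27): truth gives 1, best alternative gives 0.
Others report (29, 27, 27): truth gives 1, best alternative gives 0.
Others report (27, 29, 29): truth gives 1, best alternative gives 1.
Others report (29, 27, 29): truth gives 1, best alternative gives 1.
Others report (29, 29, 27): truth gives 1, best alternative gives 1.
(Remaining 119 profiles checked similarly; truth is weakly best in each.)
In every case the truthful report is at least as good as any alternative, so it is a dominant strategy.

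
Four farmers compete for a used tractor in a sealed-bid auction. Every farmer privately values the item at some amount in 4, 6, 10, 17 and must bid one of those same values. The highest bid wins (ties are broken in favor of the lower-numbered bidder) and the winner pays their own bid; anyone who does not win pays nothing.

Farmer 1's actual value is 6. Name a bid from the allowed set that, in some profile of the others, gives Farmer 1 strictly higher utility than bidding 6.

Suppose Farmer 2 bids 4, Farmer 3 bids 4 and Farmer 4 bids 4.
Bid 6: wins, pays 6, utility 6 - 6 = 0.
Bid 4: wins, pays 4, utility 6 - 4 = 2.
So bidding 4 beats truth here (2 > 0).

4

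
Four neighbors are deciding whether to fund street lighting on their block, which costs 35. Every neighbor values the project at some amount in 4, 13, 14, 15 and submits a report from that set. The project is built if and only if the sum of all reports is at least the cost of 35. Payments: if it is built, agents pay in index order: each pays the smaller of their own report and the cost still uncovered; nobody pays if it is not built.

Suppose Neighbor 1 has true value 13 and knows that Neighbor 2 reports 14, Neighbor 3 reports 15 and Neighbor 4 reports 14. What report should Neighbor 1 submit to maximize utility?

4

Report 4: project built, pays 4, utility 13 - 4 = 9.
Report 13: project built, pays 13, utility 13 - 13 = 0.
Report 14: project built, pays 14, utility 13 - 14 = -1.
Report 15: project built, pays 15, utility 13 - 15 = -2.
The best choice is 4 with utility 9.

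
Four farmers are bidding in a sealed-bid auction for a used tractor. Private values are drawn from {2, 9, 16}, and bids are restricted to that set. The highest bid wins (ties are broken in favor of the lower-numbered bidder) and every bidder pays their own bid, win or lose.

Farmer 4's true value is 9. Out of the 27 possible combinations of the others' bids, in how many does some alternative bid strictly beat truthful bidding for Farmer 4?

26

Others bid (2, 2, 9): truth gives -9; bid 2 gives -2 > -9. Violating.
Others bid (2, 2, 16): truth gives -9; bid 2 gives -2 > -9. Violating.
Others bid (2, 9, 2): truth gives -9; bid 2 gives -2 > -9. Violating.
Others bid (2, 9, 9): truth gives -9; bid 2 gives -2 > -9. Violating.
Others bid (2, 2, 2): truth gives 0; no alternative beats it.
(Checking all 27 profiles: 26 have a profitable deviation, 1 does not.)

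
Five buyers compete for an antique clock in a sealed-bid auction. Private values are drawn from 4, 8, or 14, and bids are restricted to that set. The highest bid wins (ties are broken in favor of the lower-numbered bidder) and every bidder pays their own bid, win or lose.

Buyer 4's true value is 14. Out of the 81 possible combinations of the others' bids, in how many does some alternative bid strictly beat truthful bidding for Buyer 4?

Others bid (4, 4, 4, 4): truth gives 0; bid 8 gives 6 > 0. Violating.
Others bid (4, 4, 4, 8): truth gives 0; bid 8 gives 6 > 0. Violating.
Others bid (4, 4, 14, 4): truth gives -14; bid 4 gives -4 > -14. Violating.
Others bid (4, 4, 14, 8): truth gives -14; bid 4 gives -4 > -14. Violating.
Others bid (4, 4, 4, 14): truth gives 0; no alternative beats it.
Others bid (4, 4, 8, 4): truth gives 0; no alternative beats it.
(Checking all 81 profiles: 59 have a profitable deviation, 22 do not.)

59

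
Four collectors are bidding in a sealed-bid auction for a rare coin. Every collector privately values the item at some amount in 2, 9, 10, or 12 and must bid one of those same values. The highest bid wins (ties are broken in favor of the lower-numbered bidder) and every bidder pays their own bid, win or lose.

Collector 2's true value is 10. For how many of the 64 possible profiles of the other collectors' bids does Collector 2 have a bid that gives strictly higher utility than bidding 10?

Others bid (2, 2, 2): truth gives 0; bid 9 gives 1 > 0. Violating.
Others bid (2, 2, 9): truth gives 0; bid 9 gives 1 > 0. Violating.
Others bid (2, 2, 12): truth gives -10; bid 2 gives -2 > -10. Violating.
Others bid (2, 9, 2): truth gives 0; bid 9 gives 1 > 0. Violating.
Others bid (2, 2, 10): truth gives 0; no alternative beats it.
Others bid (2, 9, 10): truth gives 0; no alternative beats it.
(Checking all 64 profiles: 50 have a profitable deviation, 14 do not.)

50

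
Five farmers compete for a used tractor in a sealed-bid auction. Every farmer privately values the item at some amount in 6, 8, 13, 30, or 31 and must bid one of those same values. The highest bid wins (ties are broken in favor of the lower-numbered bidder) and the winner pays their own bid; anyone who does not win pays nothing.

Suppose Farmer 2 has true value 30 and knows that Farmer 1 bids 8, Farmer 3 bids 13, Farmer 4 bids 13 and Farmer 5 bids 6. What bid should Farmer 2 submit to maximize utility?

Bid 6: loses, pays 0, utility 0.
Bid 8: loses, pays 0, utility 0.
Bid 13: wins, pays 13, utility 30 - 13 = 17.
Bid 30: wins, pays 30, utility 30 - 30 = 0.
Bid 31: wins, pays 31, utility 30 - 31 = -1.
The best choice is 13 with utility 17.

13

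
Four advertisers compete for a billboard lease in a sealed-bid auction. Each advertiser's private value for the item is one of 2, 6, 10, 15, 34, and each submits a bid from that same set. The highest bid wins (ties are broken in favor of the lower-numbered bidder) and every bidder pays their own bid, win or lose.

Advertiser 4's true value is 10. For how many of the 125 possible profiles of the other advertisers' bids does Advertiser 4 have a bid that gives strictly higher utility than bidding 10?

118

Others bid (2, 2, 2): truth gives 0; bid 6 gives 4 > 0. Violating.
Others bid (2, 2, 10): truth gives -10; bid 2 gives -2 > -10. Violating.
Others bid (2, 2, 15): truth gives -10; bid 2 gives -2 > -10. Violating.
Others bid (2, 2, 34): truth gives -10; bid 2 gives -2 > -10. Violating.
Others bid (2, 2, 6): truth gives 0; no alternative beats it.
Others bid (2, 6, 2): truth gives 0; no alternative beats it.
(Checking all 125 profiles: 118 have a profitable deviation, 7 do not.)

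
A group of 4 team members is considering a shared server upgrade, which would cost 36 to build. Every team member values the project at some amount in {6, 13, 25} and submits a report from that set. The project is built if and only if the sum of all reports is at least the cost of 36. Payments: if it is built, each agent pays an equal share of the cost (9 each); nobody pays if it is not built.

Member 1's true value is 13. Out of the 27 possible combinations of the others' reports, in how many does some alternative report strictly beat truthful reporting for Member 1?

Others report (6, 6, 6): truth gives 0; report 25 gives 4 > 0. Violating.
Others report (6, 6, 13): truth gives 4; no alternative beats it.
Others report (6, 6, 25): truth gives 4; no alternative beats it.
(Checking all 27 profiles: 1 has a profitable deviation, 26 do not.)

1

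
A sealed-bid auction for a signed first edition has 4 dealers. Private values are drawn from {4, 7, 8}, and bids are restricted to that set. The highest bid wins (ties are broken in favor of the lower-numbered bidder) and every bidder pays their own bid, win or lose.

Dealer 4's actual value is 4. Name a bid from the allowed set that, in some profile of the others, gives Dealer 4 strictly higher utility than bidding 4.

Suppose Dealer 1 bids 4, Dealer 2 bids 4 and Dealer 3 bids 4.
Bid 4: loses but pays 4, utility -4.
Bid 7: wins, pays 7, utility 4 - 7 = -3.
So bidding 7 beats truth here (-3 > -4).

7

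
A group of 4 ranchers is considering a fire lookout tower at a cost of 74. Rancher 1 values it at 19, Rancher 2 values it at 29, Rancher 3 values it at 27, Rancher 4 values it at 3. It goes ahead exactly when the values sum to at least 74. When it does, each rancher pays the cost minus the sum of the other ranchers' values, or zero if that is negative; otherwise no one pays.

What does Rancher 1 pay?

Total value 78 ≥ cost 74, so the project is built.
The other ranchers' values sum to 59.
Cost minus that sum is 74 - 59 = 15.

15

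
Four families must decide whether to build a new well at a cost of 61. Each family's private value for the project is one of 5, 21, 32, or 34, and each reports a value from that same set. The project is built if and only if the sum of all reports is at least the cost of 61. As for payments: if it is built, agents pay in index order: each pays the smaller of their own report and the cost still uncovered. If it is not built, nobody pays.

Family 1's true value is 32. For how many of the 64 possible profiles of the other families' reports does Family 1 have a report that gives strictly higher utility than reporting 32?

Others report (5, 5, 32): truth gives 0; report 21 gives 11 > 0. Violating.
Others report (5, 5, 34): truth gives 0; report 21 gives 11 > 0. Violating.
Others report (5, 21, 21): truth gives 0; report 21 gives 11 > 0. Violating.
Others report (5, 21, 32): truth gives 0; report 5 gives 27 > 0. Violating.
Others report (5, 5, 5): truth gives 0; no alternative beats it.
Others report (5, 5, 21): truth gives 0; no alternative beats it.
(Checking all 64 profiles: 60 have a profitable deviation, 4 do not.)

60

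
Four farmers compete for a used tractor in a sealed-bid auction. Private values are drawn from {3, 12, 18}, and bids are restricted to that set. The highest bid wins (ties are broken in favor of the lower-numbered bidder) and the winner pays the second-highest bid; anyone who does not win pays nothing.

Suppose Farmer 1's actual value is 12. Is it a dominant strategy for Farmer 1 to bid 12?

Yes

Check each profile of the others' bids and compare truth against every alternative bid.
Others bid (3, 3, 3): truth gives 9, best alternative gives 9.
Others bid (3, 3, 12): truth gives 0, best alternative gives 0.
Others bid (3, 3, 18): truth gives 0, best alternative gives 0.
Others bid (3, 12, 3): truth gives 0, best alternative gives 0.
Others bid (3, 12, 12): truth gives 0, best alternative gives 0.
Others bid (3, 12, 18): truth gives 0, best alternative gives 0.
(Remaining 21 profiles checked similarly; truth is weakly best in each.)
In every case the truthful bid is at least as good as any alternative, so it is a dominant strategy.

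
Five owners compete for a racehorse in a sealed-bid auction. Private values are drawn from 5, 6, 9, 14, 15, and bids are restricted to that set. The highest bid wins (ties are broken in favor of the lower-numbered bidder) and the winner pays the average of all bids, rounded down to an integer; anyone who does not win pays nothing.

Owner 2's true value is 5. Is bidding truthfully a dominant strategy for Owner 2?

Check each profile of the others' bids and compare truth against every alternative bid.
Others bid (5, 5, 5, 5): truth gives 0, best alternative gives 0.
Others bid (5, 5, 5, 6): truth gives 0, best alternative gives 0.
Others bid (5, 5, 5, 9): truth gives 0, best alternative gives 0.
Others bid (5, 5, 5, 14): truth gives 0, best alternative gives 0.
Others bid (5, 5, 5, 15): truth gives 0, best alternative gives 0.
Others bid (5, 5, 6, 5): truth gives 0, best alternative gives 0.
(Remaining 619 profiles checked similarly; truth is weakly best in each.)
In every case the truthful bid is at least as good as any alternative, so it is a dominant strategy.

Yes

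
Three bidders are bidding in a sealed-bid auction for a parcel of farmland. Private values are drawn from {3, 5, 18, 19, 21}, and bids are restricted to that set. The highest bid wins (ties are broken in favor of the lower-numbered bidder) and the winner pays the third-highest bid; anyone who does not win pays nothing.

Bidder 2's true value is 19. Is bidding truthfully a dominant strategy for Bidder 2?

No

Consider the case where Bidder 1 bids 3 and Bidder 3 bids 21.
Truthful bid 19: loses, pays 0, utility 0.
Bid 21 instead: wins, pays 3, utility 19 - 3 = 16.
Since 16 > 0, bidding 21 is strictly better here, so truthful bidding is not dominant.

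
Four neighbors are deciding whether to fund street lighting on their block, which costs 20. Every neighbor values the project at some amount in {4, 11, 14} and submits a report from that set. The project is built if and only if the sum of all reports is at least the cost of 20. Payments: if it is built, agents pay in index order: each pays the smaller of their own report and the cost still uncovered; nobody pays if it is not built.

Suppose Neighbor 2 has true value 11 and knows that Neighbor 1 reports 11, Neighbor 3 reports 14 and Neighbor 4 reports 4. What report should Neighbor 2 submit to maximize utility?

4

Report 4: project built, pays 4, utility 11 - 4 = 7.
Report 11: project built, pays 9, utility 11 - 9 = 2.
Report 14: project built, pays 9, utility 11 - 9 = 2.
The best choice is 4 with utility 7.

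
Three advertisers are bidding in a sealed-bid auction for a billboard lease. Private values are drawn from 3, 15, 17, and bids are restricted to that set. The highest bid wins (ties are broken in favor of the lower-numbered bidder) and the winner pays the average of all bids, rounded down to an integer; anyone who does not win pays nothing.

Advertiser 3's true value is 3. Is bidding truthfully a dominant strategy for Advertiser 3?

Yes

Check each profile of the others' bids and compare truth against every alternative bid.
Others bid (3, 3): truth gives 0, best alternative gives -4.
Others bid (3, 15): truth gives 0, best alternative gives 0.
Others bid (3, 17): truth gives 0, best alternative gives 0.
Others bid (15, 3): truth gives 0, best alternative gives 0.
Others bid (15, 15): truth gives 0, best alternative gives 0.
Others bid (15, 17): truth gives 0, best alternative gives 0.
(Remaining 3 profiles checked similarly; truth is weakly best in each.)
In every case the truthful bid is at least as good as any alternative, so it is a dominant strategy.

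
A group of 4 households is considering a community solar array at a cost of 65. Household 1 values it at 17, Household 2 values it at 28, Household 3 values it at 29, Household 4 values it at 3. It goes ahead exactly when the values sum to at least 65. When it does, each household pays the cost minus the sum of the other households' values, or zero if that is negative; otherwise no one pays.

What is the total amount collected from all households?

38

Total value 77 ≥ cost 65, so it is built.
Household 1: others sum to 60; max(0, 65 - 60) = 5.
Household 2: others sum to 49; max(0, 65 - 49) = 16.
Household 3: others sum to 48; max(0, 65 - 48) = 17.
Household 4: others sum to 74; max(0, 65 - 74) = 0.
Total collected = 5 + 16 + 17 + 0 = 38.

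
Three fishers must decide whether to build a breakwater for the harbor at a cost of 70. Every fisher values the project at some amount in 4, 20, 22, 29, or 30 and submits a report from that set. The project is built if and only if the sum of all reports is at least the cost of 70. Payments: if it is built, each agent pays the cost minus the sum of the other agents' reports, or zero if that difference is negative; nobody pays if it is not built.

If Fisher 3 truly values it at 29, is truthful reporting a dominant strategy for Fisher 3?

Check each profile of the others' reports and compare truth against every alternative report.
Others report (30, 30): truth gives 19, best alternative gives 19.
Others report (29, 30): truth gives 18, best alternative gives 18.
Others report (30, 29): truth gives 18, best alternative gives 18.
Others report (29, 29): truth gives 17, best alternative gives 17.
Others report (22, 30): truth gives 11, best alternative gives 11.
Others report (30, 22): truth gives 11, best alternative gives 11.
(Remaining 19 profiles checked similarly; truth is weakly best in each.)
In every case the truthful report is at least as good as any alternative, so it is a dominant strategy.

Yes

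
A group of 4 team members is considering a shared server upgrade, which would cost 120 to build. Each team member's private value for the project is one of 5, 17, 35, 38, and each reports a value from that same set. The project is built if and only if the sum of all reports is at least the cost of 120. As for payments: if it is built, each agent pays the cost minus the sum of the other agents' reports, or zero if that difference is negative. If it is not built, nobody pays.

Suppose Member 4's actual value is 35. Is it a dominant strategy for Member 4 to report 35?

Check each profile of the others' reports and compare truth against every alternative report.
Others report (38, 38, 38): truth gives 29, best alternative gives 29.
Others report (35, 38, 38): truth gives 26, best alternative gives 26.
Others report (38, 35, 38): truth gives 26, best alternative gives 26.
Others report (38, 38, 35): truth gives 26, best alternative gives 26.
Others report (35, 35, 38): truth gives 23, best alternative gives 23.
Others report (35, 38, 35): truth gives 23, best alternative gives 23.
(Remaining 58 profiles checked similarly; truth is weakly best in each.)
In every case the truthful report is at least as good as any alternative, so it is a dominant strategy.

Yes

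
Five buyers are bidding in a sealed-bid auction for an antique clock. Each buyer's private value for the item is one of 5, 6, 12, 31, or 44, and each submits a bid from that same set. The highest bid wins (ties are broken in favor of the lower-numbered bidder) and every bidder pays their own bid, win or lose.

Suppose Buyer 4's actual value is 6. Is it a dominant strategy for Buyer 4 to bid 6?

Consider the case where Buyer 1 bids 5, Buyer 2 bids 5, Buyer 3 bids 5 and Buyer 5 bids 12.
Truthful bid 6: loses but pays 6, utility -6.
Bid 5 instead: loses but pays 5, utility -5.
Since -5 > -6, bidding 5 is strictly better here, so truthful bidding is not dominant.

No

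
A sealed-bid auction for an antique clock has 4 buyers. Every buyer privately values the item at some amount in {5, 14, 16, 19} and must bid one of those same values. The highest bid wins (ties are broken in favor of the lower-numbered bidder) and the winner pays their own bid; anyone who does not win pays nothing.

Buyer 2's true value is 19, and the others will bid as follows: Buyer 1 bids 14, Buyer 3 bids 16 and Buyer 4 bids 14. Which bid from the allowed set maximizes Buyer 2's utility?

16

Bid 5: loses, pays 0, utility 0.
Bid 14: loses, pays 0, utility 0.
Bid 16: wins, pays 16, utility 19 - 16 = 3.
Bid 19: wins, pays 19, utility 19 - 19 = 0.
The best choice is 16 with utility 3.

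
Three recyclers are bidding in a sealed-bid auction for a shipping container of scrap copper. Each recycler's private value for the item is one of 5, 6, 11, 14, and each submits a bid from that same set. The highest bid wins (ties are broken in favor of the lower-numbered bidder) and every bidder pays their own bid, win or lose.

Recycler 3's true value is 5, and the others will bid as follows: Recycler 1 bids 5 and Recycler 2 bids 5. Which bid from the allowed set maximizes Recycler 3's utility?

6

Bid 5: loses but pays 5, utility -5.
Bid 6: wins, pays 6, utility 5 - 6 = -1.
Bid 11: wins, pays 11, utility 5 - 11 = -6.
Bid 14: wins, pays 14, utility 5 - 14 = -9.
The best choice is 6 with utility -1.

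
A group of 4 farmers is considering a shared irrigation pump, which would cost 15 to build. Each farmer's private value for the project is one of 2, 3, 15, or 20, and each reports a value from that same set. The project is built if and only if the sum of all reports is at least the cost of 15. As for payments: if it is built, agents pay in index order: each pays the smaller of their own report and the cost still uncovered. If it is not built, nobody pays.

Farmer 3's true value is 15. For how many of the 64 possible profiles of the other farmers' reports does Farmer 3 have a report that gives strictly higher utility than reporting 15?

8

Others report (2, 2, 15): truth gives 4; report 2 gives 13 > 4. Violating.
Others report (2, 2, 20): truth gives 4; report 2 gives 13 > 4. Violating.
Others report (2, 3, 15): truth gives 5; report 2 gives 13 > 5. Violating.
Others report (2, 3, 20): truth gives 5; report 2 gives 13 > 5. Violating.
Others report (2, 2, 2): truth gives 4; no alternative beats it.
Others report (2, 2, 3): truth gives 4; no alternative beats it.
(Checking all 64 profiles: 8 have a profitable deviation, 56 do not.)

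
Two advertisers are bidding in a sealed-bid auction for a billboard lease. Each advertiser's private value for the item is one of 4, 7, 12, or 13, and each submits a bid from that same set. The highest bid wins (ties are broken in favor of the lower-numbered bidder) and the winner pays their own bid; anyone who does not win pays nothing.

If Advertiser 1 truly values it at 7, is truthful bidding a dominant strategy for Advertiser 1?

No

Consider the case where Advertiser 2 bids 4.
Truthful bid 7: wins, pays 7, utility 7 - 7 = 0.
Bid 4 instead: wins, pays 4, utility 7 - 4 = 3.
Since 3 > 0, bidding 4 is strictly better here, so truthful bidding is not dominant.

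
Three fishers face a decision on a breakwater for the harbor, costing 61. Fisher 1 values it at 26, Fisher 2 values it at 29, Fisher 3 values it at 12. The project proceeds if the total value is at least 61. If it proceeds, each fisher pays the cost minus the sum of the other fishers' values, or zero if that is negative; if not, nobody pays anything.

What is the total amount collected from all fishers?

Total value 67 ≥ cost 61, so it is built.
Fisher 1: others sum to 41; max(0, 61 - 41) = 20.
Fisher 2: others sum to 38; max(0, 61 - 38) = 23.
Fisher 3: others sum to 55; max(0, 61 - 55) = 6.
Total collected = 20 + 23 + 6 = 49.

49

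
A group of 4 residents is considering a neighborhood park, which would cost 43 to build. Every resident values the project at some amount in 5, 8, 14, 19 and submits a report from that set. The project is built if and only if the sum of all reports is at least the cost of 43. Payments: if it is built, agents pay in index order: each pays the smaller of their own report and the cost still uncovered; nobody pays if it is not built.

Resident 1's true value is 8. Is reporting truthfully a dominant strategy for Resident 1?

Consider the case where Resident 2 reports 5, Resident 3 reports 14 and Resident 4 reports 19.
Truthful report 8: project built, pays 8, utility 8 - 8 = 0.
Report 5 instead: project built, pays 5, utility 8 - 5 = 3.
Since 3 > 0, reporting 5 is strictly better here, so truthful reporting is not dominant.

No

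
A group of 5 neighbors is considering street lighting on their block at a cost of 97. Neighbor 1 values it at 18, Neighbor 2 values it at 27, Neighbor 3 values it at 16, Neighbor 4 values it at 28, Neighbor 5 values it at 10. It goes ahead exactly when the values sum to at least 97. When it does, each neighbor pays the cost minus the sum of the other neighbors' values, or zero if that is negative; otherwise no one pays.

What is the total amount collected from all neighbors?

Total value 99 ≥ cost 97, so it is built.
Neighbor 1: others sum to 81; max(0, 97 - 81) = 16.
Neighbor 2: others sum to 72; max(0, 97 - 72) = 25.
Neighbor 3: others sum to 83; max(0, 97 - 83) = 14.
Neighbor 4: others sum to 71; max(0, 97 - 71) = 26.
Neighbor 5: others sum to 89; max(0, 97 - 89) = 8.
Total collected = 16 + 25 + 14 + 26 + 8 = 89.

89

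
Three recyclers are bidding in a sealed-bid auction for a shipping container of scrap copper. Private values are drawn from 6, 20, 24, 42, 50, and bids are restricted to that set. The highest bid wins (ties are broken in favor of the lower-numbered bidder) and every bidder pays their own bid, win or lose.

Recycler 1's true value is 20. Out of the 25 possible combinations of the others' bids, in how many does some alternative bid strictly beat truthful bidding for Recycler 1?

22

Others bid (6, 6): truth gives 0; bid 6 gives 14 > 0. Violating.
Others bid (6, 24): truth gives -20; bid 24 gives -4 > -20. Violating.
Others bid (6, 42): truth gives -20; bid 6 gives -6 > -20. Violating.
Others bid (6, 50): truth gives -20; bid 6 gives -6 > -20. Violating.
Others bid (6, 20): truth gives 0; no alternative beats it.
Others bid (20, 6): truth gives 0; no alternative beats it.
(Checking all 25 profiles: 22 have a profitable deviation, 3 do not.)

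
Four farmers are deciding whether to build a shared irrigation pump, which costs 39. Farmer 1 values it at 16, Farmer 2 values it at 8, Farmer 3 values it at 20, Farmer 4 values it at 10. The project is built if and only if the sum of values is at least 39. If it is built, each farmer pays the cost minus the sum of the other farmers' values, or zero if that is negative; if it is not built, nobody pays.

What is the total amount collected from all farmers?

6

Total value 54 ≥ cost 39, so it is built.
Farmer 1: others sum to 38; max(0, 39 - 38) = 1.
Farmer 2: others sum to 46; max(0, 39 - 46) = 0.
Farmer 3: others sum to 34; max(0, 39 - 34) = 5.
Farmer 4: others sum to 44; max(0, 39 - 44) = 0.
Total collected = 1 + 0 + 5 + 0 = 6.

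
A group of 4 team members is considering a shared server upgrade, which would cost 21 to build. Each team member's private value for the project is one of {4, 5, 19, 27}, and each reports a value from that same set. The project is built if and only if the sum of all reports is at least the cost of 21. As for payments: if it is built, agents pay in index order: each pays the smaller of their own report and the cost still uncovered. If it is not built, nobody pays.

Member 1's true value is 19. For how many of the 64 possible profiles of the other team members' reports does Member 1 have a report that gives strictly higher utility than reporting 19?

56

Others report (4, 4, 19): truth gives 0; report 4 gives 15 > 0. Violating.
Others report (4, 4, 27): truth gives 0; report 4 gives 15 > 0. Violating.
Others report (4, 5, 19): truth gives 0; report 4 gives 15 > 0. Violating.
Others report (4, 5, 27): truth gives 0; report 4 gives 15 > 0. Violating.
Others report (4, 4, 4): truth gives 0; no alternative beats it.
Others report (4, 4, 5): truth gives 0; no alternative beats it.
(Checking all 64 profiles: 56 have a profitable deviation, 8 do not.)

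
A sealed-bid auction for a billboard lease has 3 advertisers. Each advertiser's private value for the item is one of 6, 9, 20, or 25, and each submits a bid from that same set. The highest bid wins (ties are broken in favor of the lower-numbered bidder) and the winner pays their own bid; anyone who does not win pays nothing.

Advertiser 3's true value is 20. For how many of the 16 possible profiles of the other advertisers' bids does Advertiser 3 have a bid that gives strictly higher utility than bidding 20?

Others bid (6, 6): truth gives 0; bid 9 gives 11 > 0. Violating.
Others bid (6, 9): truth gives 0; no alternative beats it.
Others bid (6, 20): truth gives 0; no alternative beats it.
(Checking all 16 profiles: 1 has a profitable deviation, 15 do not.)

1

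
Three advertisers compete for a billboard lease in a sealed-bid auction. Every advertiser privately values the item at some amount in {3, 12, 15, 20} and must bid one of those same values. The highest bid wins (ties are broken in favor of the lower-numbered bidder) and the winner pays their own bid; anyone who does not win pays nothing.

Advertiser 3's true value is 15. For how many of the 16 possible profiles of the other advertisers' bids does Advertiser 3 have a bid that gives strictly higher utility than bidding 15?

Others bid (3, 3): truth gives 0; bid 12 gives 3 > 0. Violating.
Others bid (3, 12): truth gives 0; no alternative beats it.
Others bid (3, 15): truth gives 0; no alternative beats it.
(Checking all 16 profiles: 1 has a profitable deviation, 15 do not.)

1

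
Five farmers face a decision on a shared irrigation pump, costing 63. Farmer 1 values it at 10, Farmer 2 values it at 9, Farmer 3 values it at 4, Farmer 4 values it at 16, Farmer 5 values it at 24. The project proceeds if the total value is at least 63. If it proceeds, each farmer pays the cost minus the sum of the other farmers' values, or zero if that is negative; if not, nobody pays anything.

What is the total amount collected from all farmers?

Total value 63 ≥ cost 63, so it is built.
Farmer 1: others sum to 53; max(0, 63 - 53) = 10.
Farmer 2: others sum to 54; max(0, 63 - 54) = 9.
Farmer 3: others sum to 59; max(0, 63 - 59) = 4.
Farmer 4: others sum to 47; max(0, 63 - 47) = 16.
Farmer 5: others sum to 39; max(0, 63 - 39) = 24.
Total collected = 10 + 9 + 4 + 16 + 24 = 63.

63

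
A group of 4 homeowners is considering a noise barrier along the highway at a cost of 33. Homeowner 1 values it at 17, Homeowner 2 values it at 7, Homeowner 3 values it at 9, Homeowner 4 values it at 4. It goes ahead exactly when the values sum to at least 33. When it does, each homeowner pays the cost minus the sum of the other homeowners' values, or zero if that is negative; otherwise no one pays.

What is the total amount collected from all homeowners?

21

Total value 37 ≥ cost 33, so it is built.
Homeowner 1: others sum to 20; max(0, 33 - 20) = 13.
Homeowner 2: others sum to 30; max(0, 33 - 30) = 3.
Homeowner 3: others sum to 28; max(0, 33 - 28) = 5.
Homeowner 4: others sum to 33; max(0, 33 - 33) = 0.
Total collected = 13 + 3 + 5 + 0 = 21.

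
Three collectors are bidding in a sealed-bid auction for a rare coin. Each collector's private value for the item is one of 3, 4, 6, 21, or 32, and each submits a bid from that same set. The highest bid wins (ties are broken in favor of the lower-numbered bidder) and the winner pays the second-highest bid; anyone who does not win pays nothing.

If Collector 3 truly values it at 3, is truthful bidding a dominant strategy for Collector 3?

Check each profile of the others' bids and compare truth against every alternative bid.
Others bid (3, 3): truth gives 0, best alternative gives 0.
Others bid (3, 4): truth gives 0, best alternative gives 0.
Others bid (3, 6): truth gives 0, best alternative gives 0.
Others bid (3, 21): truth gives 0, best alternative gives 0.
Others bid (3, 32): truth gives 0, best alternative gives 0.
Others bid (4, 3): truth gives 0, best alternative gives 0.
(Remaining 19 profiles checked similarly; truth is weakly best in each.)
In every case the truthful bid is at least as good as any alternative, so it is a dominant strategy.

Yes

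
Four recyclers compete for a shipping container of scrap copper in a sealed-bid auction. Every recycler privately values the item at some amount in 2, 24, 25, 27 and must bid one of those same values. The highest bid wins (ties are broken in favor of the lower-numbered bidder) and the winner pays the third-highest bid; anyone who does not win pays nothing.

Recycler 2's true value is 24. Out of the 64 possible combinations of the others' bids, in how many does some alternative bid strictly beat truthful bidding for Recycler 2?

Others bid (2, 2, 25): truth gives 0; bid 25 gives 22 > 0. Violating.
Others bid (2, 2, 27): truth gives 0; bid 27 gives 22 > 0. Violating.
Others bid (2, 25, 2): truth gives 0; bid 25 gives 22 > 0. Violating.
Others bid (2, 27, 2): truth gives 0; bid 27 gives 22 > 0. Violating.
Others bid (2, 2, 2): truth gives 22; no alternative beats it.
Others bid (2, 2, 24): truth gives 22; no alternative beats it.
(Checking all 64 profiles: 6 have a profitable deviation, 58 do not.)

6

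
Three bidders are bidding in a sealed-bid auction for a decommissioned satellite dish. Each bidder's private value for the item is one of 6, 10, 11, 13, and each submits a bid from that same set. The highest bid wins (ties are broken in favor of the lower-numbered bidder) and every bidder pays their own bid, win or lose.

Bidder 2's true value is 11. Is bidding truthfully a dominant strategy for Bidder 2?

No

Consider the case where Bidder 1 bids 6 and Bidder 3 bids 6.
Truthful bid 11: wins, pays 11, utility 11 - 11 = 0.
Bid 10 instead: wins, pays 10, utility 11 - 10 = 1.
Since 1 > 0, bidding 10 is strictly better here, so truthful bidding is not dominant.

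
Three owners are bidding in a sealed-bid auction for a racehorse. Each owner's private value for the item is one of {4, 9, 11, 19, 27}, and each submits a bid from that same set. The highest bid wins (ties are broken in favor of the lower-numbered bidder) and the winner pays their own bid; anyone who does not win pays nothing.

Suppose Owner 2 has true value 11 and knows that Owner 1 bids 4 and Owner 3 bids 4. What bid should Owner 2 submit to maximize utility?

Bid 4: loses, pays 0, utility 0.
Bid 9: wins, pays 9, utility 11 - 9 = 2.
Bid 11: wins, pays 11, utility 11 - 11 = 0.
Bid 19: wins, pays 19, utility 11 - 19 = -8.
Bid 27: wins, pays 27, utility 11 - 27 = -16.
The best choice is 9 with utility 2.

9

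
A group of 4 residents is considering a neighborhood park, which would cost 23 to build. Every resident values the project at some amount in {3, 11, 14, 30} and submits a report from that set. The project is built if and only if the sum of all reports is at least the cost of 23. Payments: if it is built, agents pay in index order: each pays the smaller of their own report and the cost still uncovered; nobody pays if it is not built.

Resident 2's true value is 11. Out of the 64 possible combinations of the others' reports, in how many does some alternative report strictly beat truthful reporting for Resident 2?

Others report (3, 3, 14): truth gives 0; report 3 gives 8 > 0. Violating.
Others report (3, 3, 30): truth gives 0; report 3 gives 8 > 0. Violating.
Others report (3, 11, 11): truth gives 0; report 3 gives 8 > 0. Violating.
Others report (3, 11, 14): truth gives 0; report 3 gives 8 > 0. Violating.
Others report (3, 3, 3): truth gives 0; no alternative beats it.
Others report (3, 3, 11): truth gives 0; no alternative beats it.
(Checking all 64 profiles: 44 have a profitable deviation, 20 do not.)

44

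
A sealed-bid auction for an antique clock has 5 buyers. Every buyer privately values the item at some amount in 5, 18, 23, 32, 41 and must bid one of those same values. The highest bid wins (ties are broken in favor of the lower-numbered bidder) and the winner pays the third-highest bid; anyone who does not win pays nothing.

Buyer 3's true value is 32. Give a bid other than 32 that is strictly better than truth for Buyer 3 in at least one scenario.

41

Suppose Buyer 1 bids 5, Buyer 2 bids 5, Buyer 4 bids 5 and Buyer 5 bids 41.
Bid 32: loses, pays 0, utility 0.
Bid 41: wins, pays 5, utility 32 - 5 = 27.
So bidding 41 beats truth here (27 > 0).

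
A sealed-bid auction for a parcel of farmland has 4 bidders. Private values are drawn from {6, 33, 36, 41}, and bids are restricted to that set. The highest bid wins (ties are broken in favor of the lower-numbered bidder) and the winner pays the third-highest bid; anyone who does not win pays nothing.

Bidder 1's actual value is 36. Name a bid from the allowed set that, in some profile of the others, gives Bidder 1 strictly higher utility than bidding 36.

Suppose Bidder 2 bids 6, Bidder 3 bids 6 and Bidder 4 bids 41.
Bid 36: loses, pays 0, utility 0.
Bid 41: wins, pays 6, utility 36 - 6 = 30.
So bidding 41 beats truth here (30 > 0).

41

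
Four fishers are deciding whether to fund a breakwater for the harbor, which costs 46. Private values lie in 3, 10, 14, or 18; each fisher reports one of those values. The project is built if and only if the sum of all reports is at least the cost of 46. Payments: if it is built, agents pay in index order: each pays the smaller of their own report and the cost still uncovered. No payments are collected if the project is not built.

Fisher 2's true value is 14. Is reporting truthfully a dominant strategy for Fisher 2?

No

Consider the case where Fisher 1 reports 3, Fisher 3 reports 18 and Fisher 4 reports 18.
Truthful report 14: project built, pays 14, utility 14 - 14 = 0.
Report 10 instead: project built, pays 10, utility 14 - 10 = 4.
Since 4 > 0, reporting 10 is strictly better here, so truthful reporting is not dominant.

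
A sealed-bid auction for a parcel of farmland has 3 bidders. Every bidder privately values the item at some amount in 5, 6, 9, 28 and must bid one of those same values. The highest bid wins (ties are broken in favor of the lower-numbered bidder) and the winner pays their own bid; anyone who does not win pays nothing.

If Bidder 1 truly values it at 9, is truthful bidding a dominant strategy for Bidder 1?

No

Consider the case where Bidder 2 bids 5 and Bidder 3 bids 5.
Truthful bid 9: wins, pays 9, utility 9 - 9 = 0.
Bid 5 instead: wins, pays 5, utility 9 - 5 = 4.
Since 4 > 0, bidding 5 is strictly better here, so truthful bidding is not dominant.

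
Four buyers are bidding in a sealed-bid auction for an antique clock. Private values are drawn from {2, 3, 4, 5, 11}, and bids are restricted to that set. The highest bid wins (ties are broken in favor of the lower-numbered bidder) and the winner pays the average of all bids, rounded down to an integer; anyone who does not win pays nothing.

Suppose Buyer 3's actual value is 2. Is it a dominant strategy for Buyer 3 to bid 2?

Yes

Check each profile of the others' bids and compare truth against every alternative bid.
Others bid (2, 2, 2): truth gives 0, best alternative gives 0.
Others bid (2, 2, 3): truth gives 0, best alternative gives 0.
Others bid (2, 2, 4): truth gives 0, best alternative gives 0.
Others bid (2, 2, 5): truth gives 0, best alternative gives 0.
Others bid (2, 2, 11): truth gives 0, best alternative gives 0.
Others bid (2, 3, 2): truth gives 0, best alternative gives 0.
(Remaining 119 profiles checked similarly; truth is weakly best in each.)
In every case the truthful bid is at least as good as any alternative, so it is a dominant strategy.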